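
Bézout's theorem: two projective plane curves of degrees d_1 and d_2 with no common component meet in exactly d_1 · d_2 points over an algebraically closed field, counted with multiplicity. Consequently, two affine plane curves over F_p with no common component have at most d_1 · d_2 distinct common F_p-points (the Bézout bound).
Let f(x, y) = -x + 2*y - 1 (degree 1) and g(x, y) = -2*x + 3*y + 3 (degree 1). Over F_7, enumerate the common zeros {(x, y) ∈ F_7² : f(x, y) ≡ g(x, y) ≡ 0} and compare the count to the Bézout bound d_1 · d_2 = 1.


Common zeros: {(2, 5)}; count = 1; Bézout bound = 1.

deg(f) = 1, deg(g) = 1, so Bézout bound = 1.
Scan x ∈ F_7. For each x, list the y ∈ F_7 with f(x, y) ≡ 0 and those with g(x, y) ≡ 0 (mod 7); the common zeros in that column are the intersection.
  x = 0: f ≡ 0 at y ∈ {4}; g ≡ 0 at y ∈ {6}; common: ∅.
  x = 1: f ≡ 0 at y ∈ {1}; g ≡ 0 at y ∈ {2}; common: ∅.
  x = 2: f ≡ 0 at y ∈ {5}; g ≡ 0 at y ∈ {5}; common: {5}.
  x = 3: f ≡ 0 at y ∈ {2}; g ≡ 0 at y ∈ {1}; common: ∅.
  x = 4: f ≡ 0 at y ∈ {6}; g ≡ 0 at y ∈ {4}; common: ∅.
  x = 5: f ≡ 0 at y ∈ {3}; g ≡ 0 at y ∈ {0}; common: ∅.
  x = 6: f ≡ 0 at y ∈ {0}; g ≡ 0 at y ∈ {3}; common: ∅.
Collecting: common zeros = {(2, 5)}, so the count is 1.
Comparison with the Bézout bound: 1 ≤ 1 = deg(f)·deg(g), as expected for curves with no common component (the bound is attained).


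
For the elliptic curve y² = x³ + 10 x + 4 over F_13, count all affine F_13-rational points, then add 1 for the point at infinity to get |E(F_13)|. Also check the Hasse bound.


Affine points = {(0, 2), (0, 11), (3, 3), (3, 10), (4, 2), (4, 11), (5, 6), (5, 7), (7, 1), (7, 12), (9, 2), (9, 11), (10, 5), (10, 8)}; affine count = 14; |E(F_13)| = 15.

Discriminant check: Δ ∝ 4a³ + 27b² = 4·10³ + 27·4² = 4·1000 + 27·16 ≡ 12 (mod 13). Nonzero ⇒ E is nonsingular.
For each x ∈ F_13, compute rhs = x³ + 10·x + 4 mod 13, then count y ∈ F_13 with y² ≡ rhs.
  x = 0: rhs = 4, matching y values: 2, 11 (2 points).
  x = 1: rhs = 2, matching y values: none (0 points).
  x = 2: rhs = 6, matching y values: none (0 points).
  x = 3: rhs = 9, matching y values: 3, 10 (2 points).
  x = 4: rhs = 4, matching y values: 2, 11 (2 points).
  x = 5: rhs = 10, matching y values: 6, 7 (2 points).
  x = 6: rhs = 7, matching y values: none (0 points).
  x = 7: rhs = 1, matching y values: 1, 12 (2 points).
  x = 8: rhs = 11, matching y values: none (0 points).
  x = 9: rhs = 4, matching y values: 2, 11 (2 points).
  x = 10: rhs = 12, matching y values: 5, 8 (2 points).
  x = 11: rhs = 2, matching y values: none (0 points).
  x = 12: rhs = 6, matching y values: none (0 points).
Total affine count: 14.
Full point count |E(F_13)| = 14 + 1 = 15.
Hasse bound: |15 − (13+1)| = |1| = 1 ≤ 2√13 ≈ 7.2111 ✓.


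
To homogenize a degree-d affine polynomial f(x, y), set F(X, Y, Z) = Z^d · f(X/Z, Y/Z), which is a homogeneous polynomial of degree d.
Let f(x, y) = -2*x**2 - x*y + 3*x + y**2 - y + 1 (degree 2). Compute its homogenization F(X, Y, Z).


F(X, Y, Z) = -2*X**2 - X*Y + 3*X*Z + Y**2 - Y*Z + Z**2

deg(f) = 2.
Substitute x = X/Z, y = Y/Z into f, then multiply by Z^2.
  monomial -2·x^2·y^0 ↦ -2·X^2·Y^0·Z^0.
  monomial -1·x^1·y^1 ↦ -1·X^1·Y^1·Z^0.
  monomial 3·x^1·y^0 ↦ 3·X^1·Y^0·Z^1.
  monomial 1·x^0·y^2 ↦ 1·X^0·Y^2·Z^0.
  monomial -1·x^0·y^1 ↦ -1·X^0·Y^1·Z^1.
  monomial 1·x^0·y^0 ↦ 1·X^0·Y^0·Z^2.
Collecting: F(X, Y, Z) = -2*X**2 - X*Y + 3*X*Z + Y**2 - Y*Z + Z**2.


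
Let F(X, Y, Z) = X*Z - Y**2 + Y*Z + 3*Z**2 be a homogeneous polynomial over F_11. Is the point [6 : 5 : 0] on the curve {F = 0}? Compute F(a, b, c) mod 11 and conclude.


F(6,5,0) ≡ 8 (mod 11); P is NOT on the curve.

Evaluate F(6, 5, 0) term-by-term (mod 11).
  X*Z ↦ 1·6·1·0 = 0
  -Y**2 ↦ -1·1·25·1 = -25
  Y*Z ↦ 1·1·5·0 = 0
  3*Z**2 ↦ 3·1·1·0 = 0
Sum: F(6, 5, 0) = (0) + (-25) + (0) + (0) = -25.
Reducing mod 11: -25 ≡ 8 (mod 11).
Since F(a, b, c) ≡ 8 ≠ 0 (mod 11), P does NOT lie on the curve.


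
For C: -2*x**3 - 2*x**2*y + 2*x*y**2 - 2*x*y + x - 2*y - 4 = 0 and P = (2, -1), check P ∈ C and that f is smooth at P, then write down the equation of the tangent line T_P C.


Tangent line at P: -11*x - 22*y = 0.

Step 1: f(2, -1) = 0, so P lies on C.
Step 2: partial derivatives
  f_x(x, y) = -6*x**2 - 4*x*y + 2*y**2 - 2*y + 1, f_y(x, y) = -2*x**2 + 4*x*y - 2*x - 2.
  f_x(P) = -11, f_y(P) = -22 (gradient nonzero, so P is smooth).
Step 3: tangent line at P: -11·(x − 2) + -22·(y − -1) = 0.
Expanding: -11*x - 22*y = 0.


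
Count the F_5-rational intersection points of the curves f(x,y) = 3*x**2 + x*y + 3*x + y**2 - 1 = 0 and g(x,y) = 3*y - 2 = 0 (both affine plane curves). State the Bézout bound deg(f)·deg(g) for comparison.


Common zeros: {(0, 4), (1, 4)}; count = 2; Bézout bound = 2.

deg(f) = 2, deg(g) = 1, so Bézout bound = 2.
Scan x ∈ F_5. For each x, list the y ∈ F_5 with f(x, y) ≡ 0 and those with g(x, y) ≡ 0 (mod 5); the common zeros in that column are the intersection.
  x = 0: f ≡ 0 at y ∈ {1, 4}; g ≡ 0 at y ∈ {4}; common: {4}.
  x = 1: f ≡ 0 at y ∈ {0, 4}; g ≡ 0 at y ∈ {4}; common: {4}.
  x = 2: f ≡ 0 at y ∈ {1, 2}; g ≡ 0 at y ∈ {4}; common: ∅.
  x = 3: f ≡ 0 at y ∈ {0, 2}; g ≡ 0 at y ∈ {4}; common: ∅.
  x = 4: f ≡ 0 at y ∈ {3}; g ≡ 0 at y ∈ {4}; common: ∅.
Collecting: common zeros = {(0, 4), (1, 4)}, so the count is 2.
Comparison with the Bézout bound: 2 ≤ 2 = deg(f)·deg(g), as expected for curves with no common component (the bound is attained).


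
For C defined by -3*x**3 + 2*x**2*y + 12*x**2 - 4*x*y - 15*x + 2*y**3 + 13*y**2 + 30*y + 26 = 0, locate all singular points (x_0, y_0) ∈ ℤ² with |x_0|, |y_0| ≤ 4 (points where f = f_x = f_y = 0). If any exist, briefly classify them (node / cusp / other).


Singular points: {(1, -2)}; classification: node.

Compute partial derivatives:
  f_x = -9*x**2 + 4*x*y + 24*x - 4*y - 15.
  f_y = 2*x**2 - 4*x + 6*y**2 + 26*y + 30.
Scan x_0 ∈ {−4, ..., 4}. For each x_0, f_y(x_0, y) is a polynomial in y; find its integer roots y ∈ {−4, ..., 4}, then test f_x and f at those candidates.
  x = -4: f_y(-4, y) = 6*y**2 + 26*y + 78; no integer root y with |y| ≤ 4.
  x = -3: f_y(-3, y) = 6*y**2 + 26*y + 60; no integer root y with |y| ≤ 4.
  x = -2: f_y(-2, y) = 6*y**2 + 26*y + 46; no integer root y with |y| ≤ 4.
  x = -1: f_y(-1, y) = 6*y**2 + 26*y + 36; no integer root y with |y| ≤ 4.
  x = 0: f_y(0, y) = 6*y**2 + 26*y + 30; no integer root y with |y| ≤ 4.
  x = 1: f_y(1, y) = 6*y**2 + 26*y + 28; vanishes at y ∈ {-2}. (1, -2): f_x = 0, f = 0 — SINGULAR.
  x = 2: f_y(2, y) = 6*y**2 + 26*y + 30; no integer root y with |y| ≤ 4.
  x = 3: f_y(3, y) = 6*y**2 + 26*y + 36; no integer root y with |y| ≤ 4.
  x = 4: f_y(4, y) = 6*y**2 + 26*y + 46; no integer root y with |y| ≤ 4.
Only singular point on the grid: (1, -2).
Classify: substitute x = 1 + u, y = -2 + v and expand: f = -3*u**3 + 2*u**2*v - u**2 + 2*v**3 + v**2.
No constant or linear terms (consistent with a singular point). Quadratic part: -u**2 + v**2. Cubic part: -3*u**3 + 2*u**2*v + 2*v**3.
The quadratic part v**2 - u**2 = (v − u)(v + u) splits into two distinct linear factors, so there are two distinct tangent lines y − -2 = ±(x − 1) — this is a node (ordinary double point).
Classification: node.


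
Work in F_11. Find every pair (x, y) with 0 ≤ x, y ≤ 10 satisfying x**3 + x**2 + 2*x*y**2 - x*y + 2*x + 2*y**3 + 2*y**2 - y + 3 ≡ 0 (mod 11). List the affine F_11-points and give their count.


Affine F_11-points: {(1, 1), (1, 9), (1, 10), (2, 4), (2, 6), (2, 9), (3, 10), (4, 3), (4, 7), (6, 10), (7, 2), (7, 3), (7, 9), (10, 3)}; count = 14.

For each of the 121 pairs (x, y) ∈ F_11², evaluate f(x, y) mod 11. Record the zeros.
  x = 0: [0↦3, 1↦6, 2↦3, 3↦6, 4↦5, 5↦1, 6↦6, 7↦10, 8↦3, 9↦8, 10↦4]  zeros at y ∈ ∅
  x = 1: [0↦7, 1↦0, 2↦2, 3↦3, 4↦4, 5↦6, 6↦10, 7↦6, 8↦6, 9↦0, 10↦0]  zeros at y ∈ {1, 9, 10}
  x = 2: [0↦8, 1↦2, 2↦9, 3↦8, 4↦0, 5↦8, 6↦0, 7↦10, 8↦6, 9↦0, 10↦4]  zeros at y ∈ {4, 6, 9}
  x = 3: [0↦1, 1↦7, 2↦8, 3↦5, 4↦10, 5↦2, 6↦4, 7↦6, 8↦9, 9↦3, 10↦0]  zeros at y ∈ {10}
  x = 4: [0↦3, 1↦10, 2↦5, 3↦0, 4↦7, 5↦5, 6↦6, 7↦0, 8↦10, 9↦4, 10↦5]  zeros at y ∈ {3, 7}
  x = 5: [0↦9, 1↦6, 2↦6, 3↦10, 4↦8, 5↦1, 6↦1, 7↦9, 8↦4, 9↦9, 10↦3]  zeros at y ∈ ∅
  x = 6: [0↦3, 1↦1, 2↦6, 3↦8, 4↦8, 5↦7, 6↦6, 7↦6, 8↦8, 9↦2, 10↦0]  zeros at y ∈ {10}
  x = 7: [0↦2, 1↦1, 2↦0, 3↦0, 4↦2, 5↦7, 6↦5, 7↦8, 8↦6, 9↦0, 10↦2]  zeros at y ∈ {2, 3, 9}
  x = 8: [0↦1, 1↦1, 2↦5, 3↦3, 4↦7, 5↦7, 6↦4, 7↦10, 8↦4, 9↦9, 10↦4]  zeros at y ∈ ∅
  x = 9: [0↦6, 1↦7, 2↦5, 3↦1, 4↦7, 5↦2, 6↦9, 7↦7, 8↦8, 9↦2, 10↦1]  zeros at y ∈ ∅
  x = 10: [0↦1, 1↦3, 2↦6, 3↦0, 4↦8, 5↦9, 6↦4, 7↦5, 8↦2, 9↦7, 10↦10]  zeros at y ∈ {3}
Collecting zeros: affine points = {(1, 1), (1, 9), (1, 10), (2, 4), (2, 6), (2, 9), (3, 10), (4, 3), (4, 7), (6, 10), (7, 2), (7, 3), (7, 9), (10, 3)}.
Total count |C(F_11)_aff| = 14.


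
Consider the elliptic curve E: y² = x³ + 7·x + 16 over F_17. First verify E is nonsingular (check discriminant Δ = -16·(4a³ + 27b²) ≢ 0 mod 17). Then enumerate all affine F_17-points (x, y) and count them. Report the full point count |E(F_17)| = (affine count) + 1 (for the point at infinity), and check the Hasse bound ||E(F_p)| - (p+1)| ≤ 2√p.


Affine points = {(0, 4), (0, 13), (2, 2), (2, 15), (3, 8), (3, 9), (6, 6), (6, 11), (7, 0), (9, 3), (9, 14), (10, 7), (10, 10), (11, 8), (11, 9), (12, 3), (12, 14), (13, 3), (13, 14), (14, 6), (14, 11), (16, 5), (16, 12)}; affine count = 23; |E(F_17)| = 24.

Discriminant check: Δ ∝ 4a³ + 27b² = 4·7³ + 27·16² = 4·343 + 27·256 ≡ 5 (mod 17). Nonzero ⇒ E is nonsingular.
For each x ∈ F_17, compute rhs = x³ + 7·x + 16 mod 17, then count y ∈ F_17 with y² ≡ rhs.
  x = 0: rhs = 16, matching y values: 4, 13 (2 points).
  x = 1: rhs = 7, matching y values: none (0 points).
  x = 2: rhs = 4, matching y values: 2, 15 (2 points).
  x = 3: rhs = 13, matching y values: 8, 9 (2 points).
  x = 4: rhs = 6, matching y values: none (0 points).
  x = 5: rhs = 6, matching y values: none (0 points).
  x = 6: rhs = 2, matching y values: 6, 11 (2 points).
  x = 7: rhs = 0, matching y values: 0 (1 points).
  x = 8: rhs = 6, matching y values: none (0 points).
  x = 9: rhs = 9, matching y values: 3, 14 (2 points).
  x = 10: rhs = 15, matching y values: 7, 10 (2 points).
  x = 11: rhs = 13, matching y values: 8, 9 (2 points).
  x = 12: rhs = 9, matching y values: 3, 14 (2 points).
  x = 13: rhs = 9, matching y values: 3, 14 (2 points).
  x = 14: rhs = 2, matching y values: 6, 11 (2 points).
  x = 15: rhs = 11, matching y values: none (0 points).
  x = 16: rhs = 8, matching y values: 5, 12 (2 points).
Total affine count: 23.
Full point count |E(F_17)| = 23 + 1 = 24.
Hasse bound: |24 − (17+1)| = |6| = 6 ≤ 2√17 ≈ 8.2462 ✓.


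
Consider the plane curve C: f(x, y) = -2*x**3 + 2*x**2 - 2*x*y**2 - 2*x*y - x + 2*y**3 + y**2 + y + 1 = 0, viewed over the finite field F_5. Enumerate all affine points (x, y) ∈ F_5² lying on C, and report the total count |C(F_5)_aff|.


Affine F_5-points: {(0, 1), (1, 0), (1, 1), (1, 2), (3, 4), (4, 2)}; count = 6.

For each of the 25 pairs (x, y) ∈ F_5², evaluate f(x, y) mod 5. Record the zeros.
  x = 0: [0↦1, 1↦0, 2↦3, 3↦2, 4↦4]  zeros at y ∈ {1}
  x = 1: [0↦0, 1↦0, 2↦0, 3↦2, 4↦3]  zeros at y ∈ {0, 1, 2}
  x = 2: [0↦1, 1↦2, 2↦4, 3↦4, 4↦4]  zeros at y ∈ ∅
  x = 3: [0↦2, 1↦4, 2↦3, 3↦1, 4↦0]  zeros at y ∈ {4}
  x = 4: [0↦1, 1↦4, 2↦0, 3↦1, 4↦4]  zeros at y ∈ {2}
Collecting zeros: affine points = {(0, 1), (1, 0), (1, 1), (1, 2), (3, 4), (4, 2)}.
Total count |C(F_5)_aff| = 6.


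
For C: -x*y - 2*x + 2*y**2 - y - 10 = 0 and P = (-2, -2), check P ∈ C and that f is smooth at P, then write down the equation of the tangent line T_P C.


Tangent line at P: -7*y - 14 = 0.

Step 1: f(-2, -2) = 0, so P lies on C.
Step 2: partial derivatives
  f_x(x, y) = -y - 2, f_y(x, y) = -x + 4*y - 1.
  f_x(P) = 0, f_y(P) = -7 (gradient nonzero, so P is smooth).
Step 3: tangent line at P: 0·(x − -2) + -7·(y − -2) = 0.
Expanding: -7*y - 14 = 0.


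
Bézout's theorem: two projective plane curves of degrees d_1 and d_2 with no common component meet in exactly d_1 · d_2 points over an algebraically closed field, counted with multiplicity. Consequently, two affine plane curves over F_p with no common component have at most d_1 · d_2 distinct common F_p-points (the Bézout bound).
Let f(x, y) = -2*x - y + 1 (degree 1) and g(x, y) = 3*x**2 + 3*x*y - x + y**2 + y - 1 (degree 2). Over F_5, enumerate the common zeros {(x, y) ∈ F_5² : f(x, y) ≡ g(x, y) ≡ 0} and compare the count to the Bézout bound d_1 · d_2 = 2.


Common zeros: ∅; count = 0; Bézout bound = 2.

deg(f) = 1, deg(g) = 2, so Bézout bound = 2.
Scan x ∈ F_5. For each x, list the y ∈ F_5 with f(x, y) ≡ 0 and those with g(x, y) ≡ 0 (mod 5); the common zeros in that column are the intersection.
  x = 0: f ≡ 0 at y ∈ {1}; g ≡ 0 at y ∈ {2}; common: ∅.
  x = 1: f ≡ 0 at y ∈ {4}; g ≡ 0 at y ∈ ∅; common: ∅.
  x = 2: f ≡ 0 at y ∈ {2}; g ≡ 0 at y ∈ ∅; common: ∅.
  x = 3: f ≡ 0 at y ∈ {0}; g ≡ 0 at y ∈ ∅; common: ∅.
  x = 4: f ≡ 0 at y ∈ {3}; g ≡ 0 at y ∈ ∅; common: ∅.
Collecting: common zeros = ∅, so the count is 0.
Comparison with the Bézout bound: 0 ≤ 2 = deg(f)·deg(g), as expected for curves with no common component (the affine F_5-count falls short of the bound because intersections may lie at infinity, over extension fields, or carry multiplicity).


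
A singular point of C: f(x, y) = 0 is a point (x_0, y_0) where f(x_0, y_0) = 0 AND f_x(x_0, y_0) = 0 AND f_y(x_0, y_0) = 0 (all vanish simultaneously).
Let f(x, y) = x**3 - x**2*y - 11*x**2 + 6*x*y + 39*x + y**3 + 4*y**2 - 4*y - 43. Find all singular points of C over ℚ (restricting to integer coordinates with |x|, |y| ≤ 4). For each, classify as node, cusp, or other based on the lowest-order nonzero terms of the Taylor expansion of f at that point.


Singular points: {(3, -1)}; classification: node.

Compute partial derivatives:
  f_x = 3*x**2 - 2*x*y - 22*x + 6*y + 39.
  f_y = -x**2 + 6*x + 3*y**2 + 8*y - 4.
Scan x_0 ∈ {−4, ..., 4}. For each x_0, f_y(x_0, y) is a polynomial in y; find its integer roots y ∈ {−4, ..., 4}, then test f_x and f at those candidates.
  x = -4: f_y(-4, y) = 3*y**2 + 8*y - 44; no integer root y with |y| ≤ 4.
  x = -3: f_y(-3, y) = 3*y**2 + 8*y - 31; no integer root y with |y| ≤ 4.
  x = -2: f_y(-2, y) = 3*y**2 + 8*y - 20; no integer root y with |y| ≤ 4.
  x = -1: f_y(-1, y) = 3*y**2 + 8*y - 11; vanishes at y ∈ {1}. (-1, 1): f_x = 72 ≠ 0.
  x = 0: f_y(0, y) = 3*y**2 + 8*y - 4; no integer root y with |y| ≤ 4.
  x = 1: f_y(1, y) = 3*y**2 + 8*y + 1; no integer root y with |y| ≤ 4.
  x = 2: f_y(2, y) = 3*y**2 + 8*y + 4; vanishes at y ∈ {-2}. (2, -2): f_x = 3 ≠ 0.
  x = 3: f_y(3, y) = 3*y**2 + 8*y + 5; vanishes at y ∈ {-1}. (3, -1): f_x = 0, f = 0 — SINGULAR.
  x = 4: f_y(4, y) = 3*y**2 + 8*y + 4; vanishes at y ∈ {-2}. (4, -2): f_x = 3 ≠ 0.
Only singular point on the grid: (3, -1).
Classify: substitute x = 3 + u, y = -1 + v and expand: f = u**3 - u**2*v - u**2 + v**3 + v**2.
No constant or linear terms (consistent with a singular point). Quadratic part: -u**2 + v**2. Cubic part: u**3 - u**2*v + v**3.
The quadratic part v**2 - u**2 = (v − u)(v + u) splits into two distinct linear factors, so there are two distinct tangent lines y − -1 = ±(x − 3) — this is a node (ordinary double point).
Classification: node.


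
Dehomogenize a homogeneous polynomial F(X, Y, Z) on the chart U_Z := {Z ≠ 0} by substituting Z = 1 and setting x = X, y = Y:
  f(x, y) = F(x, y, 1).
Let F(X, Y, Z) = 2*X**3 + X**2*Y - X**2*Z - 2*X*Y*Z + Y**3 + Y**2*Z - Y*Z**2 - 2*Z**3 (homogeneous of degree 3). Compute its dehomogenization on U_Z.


f(x, y) = 2*x**3 + x**2*y - x**2 - 2*x*y + y**3 + y**2 - y - 2

On U_Z we set Z = 1. Each monomial c·X^i·Y^j·Z^k in F becomes c·x^i·y^j·1^k = c·x^i·y^j.
Substituting Z = 1: F(X, Y, 1) = 2*x**3 + x**2*y - x**2 - 2*x*y + y**3 + y**2 - y - 2.
Note: deg(f) ≤ deg(F) = 3; strict inequality happens when F is divisible by Z (lost terms).


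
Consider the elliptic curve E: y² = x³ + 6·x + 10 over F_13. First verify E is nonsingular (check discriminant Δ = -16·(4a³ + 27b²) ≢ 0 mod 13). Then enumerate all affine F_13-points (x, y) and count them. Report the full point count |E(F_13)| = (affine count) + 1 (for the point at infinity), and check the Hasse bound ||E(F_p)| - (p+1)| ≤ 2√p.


Affine points = {(0, 6), (0, 7), (1, 2), (1, 11), (2, 2), (2, 11), (3, 4), (3, 9), (5, 3), (5, 10), (9, 0), (10, 2), (10, 11), (11, 4), (11, 9), (12, 4), (12, 9)}; affine count = 17; |E(F_13)| = 18.

Discriminant check: Δ ∝ 4a³ + 27b² = 4·6³ + 27·10² = 4·216 + 27·100 ≡ 2 (mod 13). Nonzero ⇒ E is nonsingular.
For each x ∈ F_13, compute rhs = x³ + 6·x + 10 mod 13, then count y ∈ F_13 with y² ≡ rhs.
  x = 0: rhs = 10, matching y values: 6, 7 (2 points).
  x = 1: rhs = 4, matching y values: 2, 11 (2 points).
  x = 2: rhs = 4, matching y values: 2, 11 (2 points).
  x = 3: rhs = 3, matching y values: 4, 9 (2 points).
  x = 4: rhs = 7, matching y values: none (0 points).
  x = 5: rhs = 9, matching y values: 3, 10 (2 points).
  x = 6: rhs = 2, matching y values: none (0 points).
  x = 7: rhs = 5, matching y values: none (0 points).
  x = 8: rhs = 11, matching y values: none (0 points).
  x = 9: rhs = 0, matching y values: 0 (1 points).
  x = 10: rhs = 4, matching y values: 2, 11 (2 points).
  x = 11: rhs = 3, matching y values: 4, 9 (2 points).
  x = 12: rhs = 3, matching y values: 4, 9 (2 points).
Total affine count: 17.
Full point count |E(F_13)| = 17 + 1 = 18.
Hasse bound: |18 − (13+1)| = |4| = 4 ≤ 2√13 ≈ 7.2111 ✓.


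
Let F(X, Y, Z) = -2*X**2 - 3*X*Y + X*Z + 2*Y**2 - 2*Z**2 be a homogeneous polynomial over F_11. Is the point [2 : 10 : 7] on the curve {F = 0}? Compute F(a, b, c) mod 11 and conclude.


F(2,10,7) ≡ 4 (mod 11); P is NOT on the curve.

Evaluate F(2, 10, 7) term-by-term (mod 11).
  -2*X**2 ↦ -2·4·1·1 = -8
  -3*X*Y ↦ -3·2·10·1 = -60
  X*Z ↦ 1·2·1·7 = 14
  2*Y**2 ↦ 2·1·100·1 = 200
  -2*Z**2 ↦ -2·1·1·49 = -98
Sum: F(2, 10, 7) = (-8) + (-60) + (14) + (200) + (-98) = 48.
Reducing mod 11: 48 ≡ 4 (mod 11).
Since F(a, b, c) ≡ 4 ≠ 0 (mod 11), P does NOT lie on the curve.


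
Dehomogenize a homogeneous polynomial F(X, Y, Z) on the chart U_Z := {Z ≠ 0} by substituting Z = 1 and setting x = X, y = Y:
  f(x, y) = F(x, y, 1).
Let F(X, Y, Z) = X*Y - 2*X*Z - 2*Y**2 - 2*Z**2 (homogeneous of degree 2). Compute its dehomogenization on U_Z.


f(x, y) = x*y - 2*x - 2*y**2 - 2

On U_Z we set Z = 1. Each monomial c·X^i·Y^j·Z^k in F becomes c·x^i·y^j·1^k = c·x^i·y^j.
Substituting Z = 1: F(X, Y, 1) = x*y - 2*x - 2*y**2 - 2.
Note: deg(f) ≤ deg(F) = 2; strict inequality happens when F is divisible by Z (lost terms).


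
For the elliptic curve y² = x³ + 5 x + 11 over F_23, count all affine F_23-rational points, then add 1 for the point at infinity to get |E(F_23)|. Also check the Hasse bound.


Affine points = {(2, 11), (2, 12), (4, 7), (4, 16), (5, 0), (6, 2), (6, 21), (9, 7), (9, 16), (10, 7), (10, 16), (16, 1), (16, 22), (17, 8), (17, 15), (21, 4), (21, 19)}; affine count = 17; |E(F_23)| = 18.

Discriminant check: Δ ∝ 4a³ + 27b² = 4·5³ + 27·11² = 4·125 + 27·121 ≡ 18 (mod 23). Nonzero ⇒ E is nonsingular.
For each x ∈ F_23, compute rhs = x³ + 5·x + 11 mod 23, then count y ∈ F_23 with y² ≡ rhs.
  x = 0: rhs = 11, matching y values: none (0 points).
  x = 1: rhs = 17, matching y values: none (0 points).
  x = 2: rhs = 6, matching y values: 11, 12 (2 points).
  x = 3: rhs = 7, matching y values: none (0 points).
  x = 4: rhs = 3, matching y values: 7, 16 (2 points).
  x = 5: rhs = 0, matching y values: 0 (1 points).
  x = 6: rhs = 4, matching y values: 2, 21 (2 points).
  x = 7: rhs = 21, matching y values: none (0 points).
  x = 8: rhs = 11, matching y values: none (0 points).
  x = 9: rhs = 3, matching y values: 7, 16 (2 points).
  x = 10: rhs = 3, matching y values: 7, 16 (2 points).
  x = 11: rhs = 17, matching y values: none (0 points).
  x = 12: rhs = 5, matching y values: none (0 points).
  x = 13: rhs = 19, matching y values: none (0 points).
  x = 14: rhs = 19, matching y values: none (0 points).
  x = 15: rhs = 11, matching y values: none (0 points).
  x = 16: rhs = 1, matching y values: 1, 22 (2 points).
  x = 17: rhs = 18, matching y values: 8, 15 (2 points).
  x = 18: rhs = 22, matching y values: none (0 points).
  x = 19: rhs = 19, matching y values: none (0 points).
  x = 20: rhs = 15, matching y values: none (0 points).
  x = 21: rhs = 16, matching y values: 4, 19 (2 points).
  x = 22: rhs = 5, matching y values: none (0 points).
Total affine count: 17.
Full point count |E(F_23)| = 17 + 1 = 18.
Hasse bound: |18 − (23+1)| = |-6| = 6 ≤ 2√23 ≈ 9.5917 ✓.


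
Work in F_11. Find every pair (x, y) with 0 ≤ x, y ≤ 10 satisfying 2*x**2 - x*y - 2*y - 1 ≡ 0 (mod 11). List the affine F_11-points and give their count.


Affine F_11-points: {(0, 5), (1, 4), (2, 10), (3, 10), (4, 7), (5, 7), (6, 2), (7, 1), (8, 5), (10, 1)}; count = 10.

For each of the 121 pairs (x, y) ∈ F_11², evaluate f(x, y) mod 11. Record the zeros.
  x = 0: [0↦10, 1↦8, 2↦6, 3↦4, 4↦2, 5↦0, 6↦9, 7↦7, 8↦5, 9↦3, 10↦1]  zeros at y ∈ {5}
  x = 1: [0↦1, 1↦9, 2↦6, 3↦3, 4↦0, 5↦8, 6↦5, 7↦2, 8↦10, 9↦7, 10↦4]  zeros at y ∈ {4}
  x = 2: [0↦7, 1↦3, 2↦10, 3↦6, 4↦2, 5↦9, 6↦5, 7↦1, 8↦8, 9↦4, 10↦0]  zeros at y ∈ {10}
  x = 3: [0↦6, 1↦1, 2↦7, 3↦2, 4↦8, 5↦3, 6↦9, 7↦4, 8↦10, 9↦5, 10↦0]  zeros at y ∈ {10}
  x = 4: [0↦9, 1↦3, 2↦8, 3↦2, 4↦7, 5↦1, 6↦6, 7↦0, 8↦5, 9↦10, 10↦4]  zeros at y ∈ {7}
  x = 5: [0↦5, 1↦9, 2↦2, 3↦6, 4↦10, 5↦3, 6↦7, 7↦0, 8↦4, 9↦8, 10↦1]  zeros at y ∈ {7}
  x = 6: [0↦5, 1↦8, 2↦0, 3↦3, 4↦6, 5↦9, 6↦1, 7↦4, 8↦7, 9↦10, 10↦2]  zeros at y ∈ {2}
  x = 7: [0↦9, 1↦0, 2↦2, 3↦4, 4↦6, 5↦8, 6↦10, 7↦1, 8↦3, 9↦5, 10↦7]  zeros at y ∈ {1}
  x = 8: [0↦6, 1↦7, 2↦8, 3↦9, 4↦10, 5↦0, 6↦1, 7↦2, 8↦3, 9↦4, 10↦5]  zeros at y ∈ {5}
  x = 9: [0↦7, 1↦7, 2↦7, 3↦7, 4↦7, 5↦7, 6↦7, 7↦7, 8↦7, 9↦7, 10↦7]  zeros at y ∈ ∅
  x = 10: [0↦1, 1↦0, 2↦10, 3↦9, 4↦8, 5↦7, 6↦6, 7↦5, 8↦4, 9↦3, 10↦2]  zeros at y ∈ {1}
Collecting zeros: affine points = {(0, 5), (1, 4), (2, 10), (3, 10), (4, 7), (5, 7), (6, 2), (7, 1), (8, 5), (10, 1)}.
Total count |C(F_11)_aff| = 10.


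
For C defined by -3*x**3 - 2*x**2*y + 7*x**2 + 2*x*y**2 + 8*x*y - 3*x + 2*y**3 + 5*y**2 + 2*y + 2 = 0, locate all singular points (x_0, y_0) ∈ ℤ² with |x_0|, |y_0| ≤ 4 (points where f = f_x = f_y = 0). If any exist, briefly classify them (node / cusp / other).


Singular points: {(1, -1)}; classification: cusp.

Compute partial derivatives:
  f_x = -9*x**2 - 4*x*y + 14*x + 2*y**2 + 8*y - 3.
  f_y = -2*x**2 + 4*x*y + 8*x + 6*y**2 + 10*y + 2.
Scan x_0 ∈ {−4, ..., 4}. For each x_0, f_y(x_0, y) is a polynomial in y; find its integer roots y ∈ {−4, ..., 4}, then test f_x and f at those candidates.
  x = -4: f_y(-4, y) = 6*y**2 - 6*y - 62; no integer root y with |y| ≤ 4.
  x = -3: f_y(-3, y) = 6*y**2 - 2*y - 40; no integer root y with |y| ≤ 4.
  x = -2: f_y(-2, y) = 6*y**2 + 2*y - 22; no integer root y with |y| ≤ 4.
  x = -1: f_y(-1, y) = 6*y**2 + 6*y - 8; no integer root y with |y| ≤ 4.
  x = 0: f_y(0, y) = 6*y**2 + 10*y + 2; no integer root y with |y| ≤ 4.
  x = 1: f_y(1, y) = 6*y**2 + 14*y + 8; vanishes at y ∈ {-1}. (1, -1): f_x = 0, f = 0 — SINGULAR.
  x = 2: f_y(2, y) = 6*y**2 + 18*y + 10; no integer root y with |y| ≤ 4.
  x = 3: f_y(3, y) = 6*y**2 + 22*y + 8; no integer root y with |y| ≤ 4.
  x = 4: f_y(4, y) = 6*y**2 + 26*y + 2; no integer root y with |y| ≤ 4.
Only singular point on the grid: (1, -1).
Classify: substitute x = 1 + u, y = -1 + v and expand: f = -3*u**3 - 2*u**2*v + 2*u*v**2 + 2*v**3 + v**2.
No constant or linear terms (consistent with a singular point). Quadratic part: v**2. Cubic part: -3*u**3 - 2*u**2*v + 2*u*v**2 + 2*v**3.
The quadratic part v**2 is a perfect square, so there is a single (double) tangent line v = 0, i.e. y = -1. Restricting the cubic part to that line (v = 0) leaves -3*u**3 ≠ 0, so f is not divisible by v and the branch is v² ≈ 3*u**3 to lowest order — this is a cusp.
Classification: cusp.


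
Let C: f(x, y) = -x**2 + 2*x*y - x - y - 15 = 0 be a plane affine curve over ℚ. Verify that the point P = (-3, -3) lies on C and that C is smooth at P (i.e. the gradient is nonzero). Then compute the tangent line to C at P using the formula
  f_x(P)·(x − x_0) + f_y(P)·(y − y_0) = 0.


Tangent line at P: -x - 7*y - 24 = 0.

Step 1: f(-3, -3) = 0, so P lies on C.
Step 2: partial derivatives
  f_x(x, y) = -2*x + 2*y - 1, f_y(x, y) = 2*x - 1.
  f_x(P) = -1, f_y(P) = -7 (gradient nonzero, so P is smooth).
Step 3: tangent line at P: -1·(x − -3) + -7·(y − -3) = 0.
Expanding: -x - 7*y - 24 = 0.


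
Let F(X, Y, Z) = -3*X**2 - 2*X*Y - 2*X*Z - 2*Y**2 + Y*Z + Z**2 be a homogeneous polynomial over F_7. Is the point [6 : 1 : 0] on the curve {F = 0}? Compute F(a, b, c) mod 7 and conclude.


F(6,1,0) ≡ 4 (mod 7); P is NOT on the curve.

Evaluate F(6, 1, 0) term-by-term (mod 7).
  -3*X**2 ↦ -3·36·1·1 = -108
  -2*X*Y ↦ -2·6·1·1 = -12
  -2*X*Z ↦ -2·6·1·0 = 0
  -2*Y**2 ↦ -2·1·1·1 = -2
  Y*Z ↦ 1·1·1·0 = 0
  Z**2 ↦ 1·1·1·0 = 0
Sum: F(6, 1, 0) = (-108) + (-12) + (0) + (-2) + (0) + (0) = -122.
Reducing mod 7: -122 ≡ 4 (mod 7).
Since F(a, b, c) ≡ 4 ≠ 0 (mod 7), P does NOT lie on the curve.


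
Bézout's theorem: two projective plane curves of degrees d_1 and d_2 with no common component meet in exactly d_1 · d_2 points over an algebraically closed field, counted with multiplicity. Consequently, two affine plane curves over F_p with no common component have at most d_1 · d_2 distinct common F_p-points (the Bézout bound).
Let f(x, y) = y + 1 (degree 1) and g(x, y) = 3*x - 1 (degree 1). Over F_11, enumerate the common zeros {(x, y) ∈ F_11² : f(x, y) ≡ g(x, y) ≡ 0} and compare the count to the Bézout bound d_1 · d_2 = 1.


Common zeros: {(4, 10)}; count = 1; Bézout bound = 1.

deg(f) = 1, deg(g) = 1, so Bézout bound = 1.
Scan x ∈ F_11. For each x, list the y ∈ F_11 with f(x, y) ≡ 0 and those with g(x, y) ≡ 0 (mod 11); the common zeros in that column are the intersection.
  x = 0: f ≡ 0 at y ∈ {10}; g ≡ 0 at y ∈ ∅; common: ∅.
  x = 1: f ≡ 0 at y ∈ {10}; g ≡ 0 at y ∈ ∅; common: ∅.
  x = 2: f ≡ 0 at y ∈ {10}; g ≡ 0 at y ∈ ∅; common: ∅.
  x = 3: f ≡ 0 at y ∈ {10}; g ≡ 0 at y ∈ ∅; common: ∅.
  x = 4: f ≡ 0 at y ∈ {10}; g ≡ 0 at y ∈ {0, 1, 2, 3, 4, 5, 6, 7, 8, 9, 10}; common: {10}.
  x = 5: f ≡ 0 at y ∈ {10}; g ≡ 0 at y ∈ ∅; common: ∅.
  x = 6: f ≡ 0 at y ∈ {10}; g ≡ 0 at y ∈ ∅; common: ∅.
  x = 7: f ≡ 0 at y ∈ {10}; g ≡ 0 at y ∈ ∅; common: ∅.
  x = 8: f ≡ 0 at y ∈ {10}; g ≡ 0 at y ∈ ∅; common: ∅.
  x = 9: f ≡ 0 at y ∈ {10}; g ≡ 0 at y ∈ ∅; common: ∅.
  x = 10: f ≡ 0 at y ∈ {10}; g ≡ 0 at y ∈ ∅; common: ∅.
Collecting: common zeros = {(4, 10)}, so the count is 1.
Comparison with the Bézout bound: 1 ≤ 1 = deg(f)·deg(g), as expected for curves with no common component (the bound is attained).


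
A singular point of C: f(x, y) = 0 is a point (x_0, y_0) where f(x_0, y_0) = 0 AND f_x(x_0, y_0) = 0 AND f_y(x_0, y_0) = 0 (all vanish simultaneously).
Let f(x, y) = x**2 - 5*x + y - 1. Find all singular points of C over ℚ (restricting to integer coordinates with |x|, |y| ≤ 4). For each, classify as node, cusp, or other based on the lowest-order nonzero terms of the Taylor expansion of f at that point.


No singular points in the scanned grid; C is smooth there.

Compute partial derivatives:
  f_x = 2*x - 5.
  f_y = 1.
f_y = 1 is a nonzero constant, so f_y never vanishes: no point (x, y) can satisfy f = f_x = f_y = 0. In particular no (x, y) ∈ {−4, ..., 4}² is singular; the curve is smooth.


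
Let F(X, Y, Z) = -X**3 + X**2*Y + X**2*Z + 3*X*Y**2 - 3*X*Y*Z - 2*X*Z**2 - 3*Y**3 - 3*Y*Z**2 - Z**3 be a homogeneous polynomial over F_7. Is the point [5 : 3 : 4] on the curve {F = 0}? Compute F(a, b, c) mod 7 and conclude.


F(5,3,4) ≡ 4 (mod 7); P is NOT on the curve.

Evaluate F(5, 3, 4) term-by-term (mod 7).
  -X**3 ↦ -1·125·1·1 = -125
  X**2*Y ↦ 1·25·3·1 = 75
  X**2*Z ↦ 1·25·1·4 = 100
  3*X*Y**2 ↦ 3·5·9·1 = 135
  -3*X*Y*Z ↦ -3·5·3·4 = -180
  -2*X*Z**2 ↦ -2·5·1·16 = -160
  -3*Y**3 ↦ -3·1·27·1 = -81
  -3*Y*Z**2 ↦ -3·1·3·16 = -144
  -Z**3 ↦ -1·1·1·64 = -64
Sum: F(5, 3, 4) = (-125) + (75) + (100) + (135) + (-180) + (-160) + (-81) + (-144) + (-64) = -444.
Reducing mod 7: -444 ≡ 4 (mod 7).
Since F(a, b, c) ≡ 4 ≠ 0 (mod 7), P does NOT lie on the curve.


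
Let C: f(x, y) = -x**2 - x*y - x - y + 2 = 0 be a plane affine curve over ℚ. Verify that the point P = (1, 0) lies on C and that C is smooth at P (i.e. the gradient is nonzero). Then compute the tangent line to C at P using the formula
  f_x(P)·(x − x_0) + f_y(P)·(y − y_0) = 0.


Tangent line at P: -3*x - 2*y + 3 = 0.

Step 1: f(1, 0) = 0, so P lies on C.
Step 2: partial derivatives
  f_x(x, y) = -2*x - y - 1, f_y(x, y) = -x - 1.
  f_x(P) = -3, f_y(P) = -2 (gradient nonzero, so P is smooth).
Step 3: tangent line at P: -3·(x − 1) + -2·(y − 0) = 0.
Expanding: -3*x - 2*y + 3 = 0.


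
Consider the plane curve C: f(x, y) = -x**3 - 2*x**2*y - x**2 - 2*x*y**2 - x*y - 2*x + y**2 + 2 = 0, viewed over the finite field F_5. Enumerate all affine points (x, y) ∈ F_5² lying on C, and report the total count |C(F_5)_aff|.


Affine F_5-points: {(1, 3), (1, 4), (3, 0)}; count = 3.

For each of the 25 pairs (x, y) ∈ F_5², evaluate f(x, y) mod 5. Record the zeros.
  x = 0: [0↦2, 1↦3, 2↦1, 3↦1, 4↦3]  zeros at y ∈ ∅
  x = 1: [0↦3, 1↦4, 2↦3, 3↦0, 4↦0]  zeros at y ∈ {3, 4}
  x = 2: [0↦1, 1↦3, 2↦4, 3↦4, 4↦3]  zeros at y ∈ ∅
  x = 3: [0↦0, 1↦4, 2↦3, 3↦2, 4↦1]  zeros at y ∈ {0}
  x = 4: [0↦4, 1↦1, 2↦4, 3↦3, 4↦3]  zeros at y ∈ ∅
Collecting zeros: affine points = {(1, 3), (1, 4), (3, 0)}.
Total count |C(F_5)_aff| = 3.


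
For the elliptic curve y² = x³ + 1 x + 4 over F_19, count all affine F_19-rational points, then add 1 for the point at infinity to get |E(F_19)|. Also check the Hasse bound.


Affine points = {(0, 2), (0, 17), (1, 5), (1, 14), (5, 1), (5, 18), (6, 6), (6, 13), (8, 7), (8, 12), (9, 1), (9, 18), (10, 8), (10, 11), (11, 4), (11, 15), (14, 8), (14, 11)}; affine count = 18; |E(F_19)| = 19.

Discriminant check: Δ ∝ 4a³ + 27b² = 4·1³ + 27·4² = 4·1 + 27·16 ≡ 18 (mod 19). Nonzero ⇒ E is nonsingular.
For each x ∈ F_19, compute rhs = x³ + 1·x + 4 mod 19, then count y ∈ F_19 with y² ≡ rhs.
  x = 0: rhs = 4, matching y values: 2, 17 (2 points).
  x = 1: rhs = 6, matching y values: 5, 14 (2 points).
  x = 2: rhs = 14, matching y values: none (0 points).
  x = 3: rhs = 15, matching y values: none (0 points).
  x = 4: rhs = 15, matching y values: none (0 points).
  x = 5: rhs = 1, matching y values: 1, 18 (2 points).
  x = 6: rhs = 17, matching y values: 6, 13 (2 points).
  x = 7: rhs = 12, matching y values: none (0 points).
  x = 8: rhs = 11, matching y values: 7, 12 (2 points).
  x = 9: rhs = 1, matching y values: 1, 18 (2 points).
  x = 10: rhs = 7, matching y values: 8, 11 (2 points).
  x = 11: rhs = 16, matching y values: 4, 15 (2 points).
  x = 12: rhs = 15, matching y values: none (0 points).
  x = 13: rhs = 10, matching y values: none (0 points).
  x = 14: rhs = 7, matching y values: 8, 11 (2 points).
  x = 15: rhs = 12, matching y values: none (0 points).
  x = 16: rhs = 12, matching y values: none (0 points).
  x = 17: rhs = 13, matching y values: none (0 points).
  x = 18: rhs = 2, matching y values: none (0 points).
Total affine count: 18.
Full point count |E(F_19)| = 18 + 1 = 19.
Hasse bound: |19 − (19+1)| = |-1| = 1 ≤ 2√19 ≈ 8.7178 ✓.


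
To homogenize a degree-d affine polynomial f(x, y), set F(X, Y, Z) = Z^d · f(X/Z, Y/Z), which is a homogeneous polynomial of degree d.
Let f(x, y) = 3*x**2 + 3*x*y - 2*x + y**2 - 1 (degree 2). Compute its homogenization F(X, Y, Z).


F(X, Y, Z) = 3*X**2 + 3*X*Y - 2*X*Z + Y**2 - Z**2

deg(f) = 2.
Substitute x = X/Z, y = Y/Z into f, then multiply by Z^2.
  monomial 3·x^2·y^0 ↦ 3·X^2·Y^0·Z^0.
  monomial 3·x^1·y^1 ↦ 3·X^1·Y^1·Z^0.
  monomial -2·x^1·y^0 ↦ -2·X^1·Y^0·Z^1.
  monomial 1·x^0·y^2 ↦ 1·X^0·Y^2·Z^0.
  monomial -1·x^0·y^0 ↦ -1·X^0·Y^0·Z^2.
Collecting: F(X, Y, Z) = 3*X**2 + 3*X*Y - 2*X*Z + Y**2 - Z**2.


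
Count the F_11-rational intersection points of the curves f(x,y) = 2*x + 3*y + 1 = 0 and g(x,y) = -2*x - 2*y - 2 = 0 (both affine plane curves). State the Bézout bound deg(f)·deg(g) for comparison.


Common zeros: {(9, 1)}; count = 1; Bézout bound = 1.

deg(f) = 1, deg(g) = 1, so Bézout bound = 1.
Scan x ∈ F_11. For each x, list the y ∈ F_11 with f(x, y) ≡ 0 and those with g(x, y) ≡ 0 (mod 11); the common zeros in that column are the intersection.
  x = 0: f ≡ 0 at y ∈ {7}; g ≡ 0 at y ∈ {10}; common: ∅.
  x = 1: f ≡ 0 at y ∈ {10}; g ≡ 0 at y ∈ {9}; common: ∅.
  x = 2: f ≡ 0 at y ∈ {2}; g ≡ 0 at y ∈ {8}; common: ∅.
  x = 3: f ≡ 0 at y ∈ {5}; g ≡ 0 at y ∈ {7}; common: ∅.
  x = 4: f ≡ 0 at y ∈ {8}; g ≡ 0 at y ∈ {6}; common: ∅.
  x = 5: f ≡ 0 at y ∈ {0}; g ≡ 0 at y ∈ {5}; common: ∅.
  x = 6: f ≡ 0 at y ∈ {3}; g ≡ 0 at y ∈ {4}; common: ∅.
  x = 7: f ≡ 0 at y ∈ {6}; g ≡ 0 at y ∈ {3}; common: ∅.
  x = 8: f ≡ 0 at y ∈ {9}; g ≡ 0 at y ∈ {2}; common: ∅.
  x = 9: f ≡ 0 at y ∈ {1}; g ≡ 0 at y ∈ {1}; common: {1}.
  x = 10: f ≡ 0 at y ∈ {4}; g ≡ 0 at y ∈ {0}; common: ∅.
Collecting: common zeros = {(9, 1)}, so the count is 1.
Comparison with the Bézout bound: 1 ≤ 1 = deg(f)·deg(g), as expected for curves with no common component (the bound is attained).


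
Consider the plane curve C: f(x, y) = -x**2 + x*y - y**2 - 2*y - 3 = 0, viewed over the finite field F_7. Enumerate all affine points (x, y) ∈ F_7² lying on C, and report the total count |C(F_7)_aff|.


Affine F_7-points: {(2, 0), (3, 2), (3, 6), (5, 0), (5, 3), (6, 2)}; count = 6.

For each of the 49 pairs (x, y) ∈ F_7², evaluate f(x, y) mod 7. Record the zeros.
  x = 0: [0↦4, 1↦1, 2↦3, 3↦3, 4↦1, 5↦4, 6↦5]  zeros at y ∈ ∅
  x = 1: [0↦3, 1↦1, 2↦4, 3↦5, 4↦4, 5↦1, 6↦3]  zeros at y ∈ ∅
  x = 2: [0↦0, 1↦6, 2↦3, 3↦5, 4↦5, 5↦3, 6↦6]  zeros at y ∈ {0}
  x = 3: [0↦2, 1↦2, 2↦0, 3↦3, 4↦4, 5↦3, 6↦0]  zeros at y ∈ {2, 6}
  x = 4: [0↦2, 1↦3, 2↦2, 3↦6, 4↦1, 5↦1, 6↦6]  zeros at y ∈ ∅
  x = 5: [0↦0, 1↦2, 2↦2, 3↦0, 4↦3, 5↦4, 6↦3]  zeros at y ∈ {0, 3}
  x = 6: [0↦3, 1↦6, 2↦0, 3↦6, 4↦3, 5↦5, 6↦5]  zeros at y ∈ {2}
Collecting zeros: affine points = {(2, 0), (3, 2), (3, 6), (5, 0), (5, 3), (6, 2)}.
Total count |C(F_7)_aff| = 6.


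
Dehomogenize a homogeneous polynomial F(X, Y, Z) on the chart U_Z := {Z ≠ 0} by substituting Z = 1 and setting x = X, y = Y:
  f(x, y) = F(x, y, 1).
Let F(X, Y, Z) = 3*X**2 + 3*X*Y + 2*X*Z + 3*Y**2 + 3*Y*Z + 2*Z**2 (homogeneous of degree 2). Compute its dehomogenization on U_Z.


f(x, y) = 3*x**2 + 3*x*y + 2*x + 3*y**2 + 3*y + 2

On U_Z we set Z = 1. Each monomial c·X^i·Y^j·Z^k in F becomes c·x^i·y^j·1^k = c·x^i·y^j.
Substituting Z = 1: F(X, Y, 1) = 3*x**2 + 3*x*y + 2*x + 3*y**2 + 3*y + 2.
Note: deg(f) ≤ deg(F) = 2; strict inequality happens when F is divisible by Z (lost terms).


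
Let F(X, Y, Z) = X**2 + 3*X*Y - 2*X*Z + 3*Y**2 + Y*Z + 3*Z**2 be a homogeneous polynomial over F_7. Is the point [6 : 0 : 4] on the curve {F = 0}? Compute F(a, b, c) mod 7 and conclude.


F(6,0,4) ≡ 1 (mod 7); P is NOT on the curve.

Evaluate F(6, 0, 4) term-by-term (mod 7).
  X**2 ↦ 1·36·1·1 = 36
  3*X*Y ↦ 3·6·0·1 = 0
  -2*X*Z ↦ -2·6·1·4 = -48
  3*Y**2 ↦ 3·1·0·1 = 0
  Y*Z ↦ 1·1·0·4 = 0
  3*Z**2 ↦ 3·1·1·16 = 48
Sum: F(6, 0, 4) = (36) + (0) + (-48) + (0) + (0) + (48) = 36.
Reducing mod 7: 36 ≡ 1 (mod 7).
Since F(a, b, c) ≡ 1 ≠ 0 (mod 7), P does NOT lie on the curve.


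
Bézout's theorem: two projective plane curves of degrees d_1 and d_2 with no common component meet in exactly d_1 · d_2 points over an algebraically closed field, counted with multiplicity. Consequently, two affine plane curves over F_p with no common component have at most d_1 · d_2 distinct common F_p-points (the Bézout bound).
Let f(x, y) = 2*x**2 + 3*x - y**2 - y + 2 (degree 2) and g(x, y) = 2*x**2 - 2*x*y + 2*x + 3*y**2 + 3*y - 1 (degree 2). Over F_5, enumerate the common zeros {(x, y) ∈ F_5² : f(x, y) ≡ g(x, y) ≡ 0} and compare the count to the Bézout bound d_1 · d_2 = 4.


Common zeros: {(0, 1), (0, 3)}; count = 2; Bézout bound = 4.

deg(f) = 2, deg(g) = 2, so Bézout bound = 4.
Scan x ∈ F_5. For each x, list the y ∈ F_5 with f(x, y) ≡ 0 and those with g(x, y) ≡ 0 (mod 5); the common zeros in that column are the intersection.
  x = 0: f ≡ 0 at y ∈ {1, 3}; g ≡ 0 at y ∈ {1, 3}; common: {1, 3}.
  x = 1: f ≡ 0 at y ∈ {1, 3}; g ≡ 0 at y ∈ {4}; common: ∅.
  x = 2: f ≡ 0 at y ∈ {2}; g ≡ 0 at y ∈ {3, 4}; common: ∅.
  x = 3: f ≡ 0 at y ∈ ∅; g ≡ 0 at y ∈ ∅; common: ∅.
  x = 4: f ≡ 0 at y ∈ {2}; g ≡ 0 at y ∈ ∅; common: ∅.
Collecting: common zeros = {(0, 1), (0, 3)}, so the count is 2.
Comparison with the Bézout bound: 2 ≤ 4 = deg(f)·deg(g), as expected for curves with no common component (the affine F_5-count falls short of the bound because intersections may lie at infinity, over extension fields, or carry multiplicity).


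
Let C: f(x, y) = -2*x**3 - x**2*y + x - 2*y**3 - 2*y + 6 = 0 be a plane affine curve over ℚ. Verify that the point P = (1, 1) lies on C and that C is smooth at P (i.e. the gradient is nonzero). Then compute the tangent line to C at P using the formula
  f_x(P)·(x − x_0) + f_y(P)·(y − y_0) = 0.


Tangent line at P: -7*x - 9*y + 16 = 0.

Step 1: f(1, 1) = 0, so P lies on C.
Step 2: partial derivatives
  f_x(x, y) = -6*x**2 - 2*x*y + 1, f_y(x, y) = -x**2 - 6*y**2 - 2.
  f_x(P) = -7, f_y(P) = -9 (gradient nonzero, so P is smooth).
Step 3: tangent line at P: -7·(x − 1) + -9·(y − 1) = 0.
Expanding: -7*x - 9*y + 16 = 0.


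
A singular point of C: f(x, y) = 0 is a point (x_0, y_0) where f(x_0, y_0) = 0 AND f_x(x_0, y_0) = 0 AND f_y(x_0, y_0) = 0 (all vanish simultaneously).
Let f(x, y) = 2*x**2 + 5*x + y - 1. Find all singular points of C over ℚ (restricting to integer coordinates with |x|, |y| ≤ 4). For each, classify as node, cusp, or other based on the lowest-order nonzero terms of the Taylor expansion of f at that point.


No singular points in the scanned grid; C is smooth there.

Compute partial derivatives:
  f_x = 4*x + 5.
  f_y = 1.
f_y = 1 is a nonzero constant, so f_y never vanishes: no point (x, y) can satisfy f = f_x = f_y = 0. In particular no (x, y) ∈ {−4, ..., 4}² is singular; the curve is smooth.


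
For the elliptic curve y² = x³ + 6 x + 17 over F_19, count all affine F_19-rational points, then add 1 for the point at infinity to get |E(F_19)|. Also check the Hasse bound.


Affine points = {(0, 6), (0, 13), (1, 9), (1, 10), (3, 9), (3, 10), (5, 1), (5, 18), (8, 8), (8, 11), (15, 9), (15, 10), (17, 4), (17, 15)}; affine count = 14; |E(F_19)| = 15.

Discriminant check: Δ ∝ 4a³ + 27b² = 4·6³ + 27·17² = 4·216 + 27·289 ≡ 3 (mod 19). Nonzero ⇒ E is nonsingular.
For each x ∈ F_19, compute rhs = x³ + 6·x + 17 mod 19, then count y ∈ F_19 with y² ≡ rhs.
  x = 0: rhs = 17, matching y values: 6, 13 (2 points).
  x = 1: rhs = 5, matching y values: 9, 10 (2 points).
  x = 2: rhs = 18, matching y values: none (0 points).
  x = 3: rhs = 5, matching y values: 9, 10 (2 points).
  x = 4: rhs = 10, matching y values: none (0 points).
  x = 5: rhs = 1, matching y values: 1, 18 (2 points).
  x = 6: rhs = 3, matching y values: none (0 points).
  x = 7: rhs = 3, matching y values: none (0 points).
  x = 8: rhs = 7, matching y values: 8, 11 (2 points).
  x = 9: rhs = 2, matching y values: none (0 points).
  x = 10: rhs = 13, matching y values: none (0 points).
  x = 11: rhs = 8, matching y values: none (0 points).
  x = 12: rhs = 12, matching y values: none (0 points).
  x = 13: rhs = 12, matching y values: none (0 points).
  x = 14: rhs = 14, matching y values: none (0 points).
  x = 15: rhs = 5, matching y values: 9, 10 (2 points).
  x = 16: rhs = 10, matching y values: none (0 points).
  x = 17: rhs = 16, matching y values: 4, 15 (2 points).
  x = 18: rhs = 10, matching y values: none (0 points).
Total affine count: 14.
Full point count |E(F_19)| = 14 + 1 = 15.
Hasse bound: |15 − (19+1)| = |-5| = 5 ≤ 2√19 ≈ 8.7178 ✓.
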